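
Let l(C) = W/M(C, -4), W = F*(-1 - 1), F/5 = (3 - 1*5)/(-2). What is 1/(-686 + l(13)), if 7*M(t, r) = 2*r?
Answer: -4/2709 ≈ -0.0014766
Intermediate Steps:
F = 5 (F = 5*((3 - 1*5)/(-2)) = 5*((3 - 5)*(-½)) = 5*(-2*(-½)) = 5*1 = 5)
M(t, r) = 2*r/7 (M(t, r) = (2*r)/7 = 2*r/7)
W = -10 (W = 5*(-1 - 1) = 5*(-2) = -10)
l(C) = 35/4 (l(C) = -10/((2/7)*(-4)) = -10/(-8/7) = -10*(-7/8) = 35/4)
1/(-686 + l(13)) = 1/(-686 + 35/4) = 1/(-2709/4) = -4/2709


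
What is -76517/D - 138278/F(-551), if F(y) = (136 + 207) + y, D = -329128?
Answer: 355680290/534833 ≈ 665.03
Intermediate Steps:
F(y) = 343 + y
-76517/D - 138278/F(-551) = -76517/(-329128) - 138278/(343 - 551) = -76517*(-1/329128) - 138278/(-208) = 76517/329128 - 138278*(-1/208) = 76517/329128 + 69139/104 = 355680290/534833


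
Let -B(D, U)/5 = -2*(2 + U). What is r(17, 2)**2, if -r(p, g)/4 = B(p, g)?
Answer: 25600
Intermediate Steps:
B(D, U) = 20 + 10*U (B(D, U) = -(-10)*(2 + U) = -5*(-4 - 2*U) = 20 + 10*U)
r(p, g) = -80 - 40*g (r(p, g) = -4*(20 + 10*g) = -80 - 40*g)
r(17, 2)**2 = (-80 - 40*2)**2 = (-80 - 80)**2 = (-160)**2 = 25600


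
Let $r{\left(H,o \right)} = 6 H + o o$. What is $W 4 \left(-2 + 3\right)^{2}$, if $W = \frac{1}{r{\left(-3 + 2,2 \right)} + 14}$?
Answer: $\frac{1}{3} \approx 0.33333$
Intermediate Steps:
$r{\left(H,o \right)} = o^{2} + 6 H$ ($r{\left(H,o \right)} = 6 H + o^{2} = o^{2} + 6 H$)
$W = \frac{1}{12}$ ($W = \frac{1}{\left(2^{2} + 6 \left(-3 + 2\right)\right) + 14} = \frac{1}{\left(4 + 6 \left(-1\right)\right) + 14} = \frac{1}{\left(4 - 6\right) + 14} = \frac{1}{-2 + 14} = \frac{1}{12} \approx 0.083333$)
$W 4 \left(-2 + 3\right)^{2} = \frac{1}{12} \cdot 4 \left(-2 + 3\right)^{2} = \frac{1^{2}}{3} = \frac{1}{3} \cdot 1 = \frac{1}{3}$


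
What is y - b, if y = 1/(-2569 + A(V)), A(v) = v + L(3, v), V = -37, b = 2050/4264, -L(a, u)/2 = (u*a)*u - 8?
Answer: -33769/70226 ≈ -0.48086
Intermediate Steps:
L(a, u) = 16 - 2*a*u² (L(a, u) = -2*((u*a)*u - 8) = -2*((a*u)*u - 8) = -2*(a*u² - 8) = -2*(-8 + a*u²) = 16 - 2*a*u²)
b = 25/52 (b = 2050*(1/4264) = 25/52 ≈ 0.48077)
A(v) = 16 + v - 6*v² (A(v) = v + (16 - 2*3*v²) = v + (16 - 6*v²) = 16 + v - 6*v²)
y = -1/10804 (y = 1/(-2569 + (16 - 37 - 6*(-37)²)) = 1/(-2569 + (16 - 37 - 6*1369)) = 1/(-2569 + (16 - 37 - 8214)) = 1/(-2569 - 8235) = 1/(-10804) = -1/10804 ≈ -9.2558e-5)
y - b = -1/10804 - 1*25/52 = -1/10804 - 25/52 = -33769/70226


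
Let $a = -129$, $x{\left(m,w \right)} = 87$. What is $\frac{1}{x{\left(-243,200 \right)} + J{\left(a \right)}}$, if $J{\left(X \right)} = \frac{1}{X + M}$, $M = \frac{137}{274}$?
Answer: $\frac{257}{22357} \approx 0.011495$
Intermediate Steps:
$M = \frac{1}{2}$ ($M = 137 \cdot \frac{1}{274} = \frac{1}{2} \approx 0.5$)
$J{\left(X \right)} = \frac{1}{\frac{1}{2} + X}$ ($J{\left(X \right)} = \frac{1}{X + \frac{1}{2}} = \frac{1}{\frac{1}{2} + X}$)
$\frac{1}{x{\left(-243,200 \right)} + J{\left(a \right)}} = \frac{1}{87 + \frac{2}{1 + 2 \left(-129\right)}} = \frac{1}{87 + \frac{2}{1 - 258}} = \frac{1}{87 + \frac{2}{-257}} = \frac{1}{87 + 2 \left(- \frac{1}{257}\right)} = \frac{1}{87 - \frac{2}{257}} = \frac{1}{\frac{22357}{257}} = \frac{257}{22357}$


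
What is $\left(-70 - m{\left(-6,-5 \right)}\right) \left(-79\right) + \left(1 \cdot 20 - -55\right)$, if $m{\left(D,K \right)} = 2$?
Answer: $5763$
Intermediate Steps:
$\left(-70 - m{\left(-6,-5 \right)}\right) \left(-79\right) + \left(1 \cdot 20 - -55\right) = \left(-70 - 2\right) \left(-79\right) + \left(1 \cdot 20 - -55\right) = \left(-70 - 2\right) \left(-79\right) + \left(20 + 55\right) = \left(-72\right) \left(-79\right) + 75 = 5688 + 75 = 5763$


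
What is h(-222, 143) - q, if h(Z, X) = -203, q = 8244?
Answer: -8447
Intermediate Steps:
h(-222, 143) - q = -203 - 1*8244 = -203 - 8244 = -8447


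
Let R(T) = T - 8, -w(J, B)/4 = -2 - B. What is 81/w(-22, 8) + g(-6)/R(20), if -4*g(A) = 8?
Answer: 223/120 ≈ 1.8583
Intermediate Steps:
w(J, B) = 8 + 4*B (w(J, B) = -4*(-2 - B) = 8 + 4*B)
g(A) = -2 (g(A) = -1/4*8 = -2)
R(T) = -8 + T
81/w(-22, 8) + g(-6)/R(20) = 81/(8 + 4*8) - 2/(-8 + 20) = 81/(8 + 32) - 2/12 = 81/40 - 2*1/12 = 81*(1/40) - 1/6 = 81/40 - 1/6 = 223/120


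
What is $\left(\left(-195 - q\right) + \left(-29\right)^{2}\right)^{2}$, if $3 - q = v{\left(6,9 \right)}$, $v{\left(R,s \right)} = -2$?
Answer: $410881$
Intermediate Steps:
$q = 5$ ($q = 3 - -2 = 3 + 2 = 5$)
$\left(\left(-195 - q\right) + \left(-29\right)^{2}\right)^{2} = \left(\left(-195 - 5\right) + \left(-29\right)^{2}\right)^{2} = \left(\left(-195 - 5\right) + 841\right)^{2} = \left(-200 + 841\right)^{2} = 641^{2} = 410881$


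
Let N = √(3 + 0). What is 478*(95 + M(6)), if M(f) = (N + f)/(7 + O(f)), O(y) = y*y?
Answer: 1955498/43 + 478*√3/43 ≈ 45496.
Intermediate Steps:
N = √3 ≈ 1.7320
O(y) = y²
M(f) = (f + √3)/(7 + f²) (M(f) = (√3 + f)/(7 + f²) = (f + √3)/(7 + f²))
478*(95 + M(6)) = 478*(95 + (6 + √3)/(7 + 6²)) = 478*(95 + (6 + √3)/(7 + 36)) = 478*(95 + (6 + √3)/43) = 478*(95 + (6/43 + √3/43)) = 478*(4091/43 + √3/43) = 1955498/43 + 478*√3/43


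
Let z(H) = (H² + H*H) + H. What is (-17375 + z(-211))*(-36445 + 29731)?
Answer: -479755584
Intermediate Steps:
z(H) = H + 2*H² (z(H) = (H² + H²) + H = 2*H² + H = H + 2*H²)
(-17375 + z(-211))*(-36445 + 29731) = (-17375 - 211*(1 + 2*(-211)))*(-36445 + 29731) = (-17375 - 211*(1 - 422))*(-6714) = (-17375 - 211*(-421))*(-6714) = (-17375 + 88831)*(-6714) = 71456*(-6714) = -479755584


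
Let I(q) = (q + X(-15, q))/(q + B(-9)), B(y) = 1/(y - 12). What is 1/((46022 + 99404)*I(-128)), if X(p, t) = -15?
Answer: 2689/436714278 ≈ 6.1573e-6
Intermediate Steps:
B(y) = 1/(-12 + y)
I(q) = (-15 + q)/(-1/21 + q) (I(q) = (q - 15)/(q + 1/(-12 - 9)) = (-15 + q)/(q + 1/(-21)) = (-15 + q)/(q - 1/21) = (-15 + q)/(-1/21 + q))
1/((46022 + 99404)*I(-128)) = 1/((46022 + 99404)*((21*(-15 - 128)/(-1 + 21*(-128))))) = 1/(145426*((21*(-143)/(-1 - 2688)))) = 1/(145426*((21*(-143)/(-2689)))) = 1/(145426*((21*(-1/2689)*(-143)))) = 1/(145426*(3003/2689)) = (1/145426)*(2689/3003) = 2689/436714278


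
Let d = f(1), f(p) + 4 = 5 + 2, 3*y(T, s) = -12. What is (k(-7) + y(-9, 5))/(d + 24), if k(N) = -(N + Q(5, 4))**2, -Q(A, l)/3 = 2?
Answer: -173/27 ≈ -6.4074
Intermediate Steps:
y(T, s) = -4 (y(T, s) = (1/3)*(-12) = -4)
Q(A, l) = -6 (Q(A, l) = -3*2 = -6)
f(p) = 3 (f(p) = -4 + (5 + 2) = -4 + 7 = 3)
d = 3
k(N) = -(-6 + N)**2 (k(N) = -(N - 6)**2 = -(-6 + N)**2)
(k(-7) + y(-9, 5))/(d + 24) = (-(-6 - 7)**2 - 4)/(3 + 24) = (-1*(-13)**2 - 4)/27 = (-1*169 - 4)/27 = (-169 - 4)/27 = (1/27)*(-173) = -173/27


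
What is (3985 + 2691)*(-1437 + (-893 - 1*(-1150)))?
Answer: -7877680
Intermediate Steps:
(3985 + 2691)*(-1437 + (-893 - 1*(-1150))) = 6676*(-1437 + (-893 + 1150)) = 6676*(-1437 + 257) = 6676*(-1180) = -7877680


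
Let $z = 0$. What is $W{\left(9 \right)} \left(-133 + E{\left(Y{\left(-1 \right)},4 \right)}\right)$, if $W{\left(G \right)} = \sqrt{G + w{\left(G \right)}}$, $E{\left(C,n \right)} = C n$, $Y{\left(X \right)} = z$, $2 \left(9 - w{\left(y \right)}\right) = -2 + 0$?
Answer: $- 133 \sqrt{19} \approx -579.73$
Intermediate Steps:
$w{\left(y \right)} = 10$ ($w{\left(y \right)} = 9 - \frac{-2 + 0}{2} = 9 - -1 = 9 + 1 = 10$)
$Y{\left(X \right)} = 0$
$W{\left(G \right)} = \sqrt{10 + G}$ ($W{\left(G \right)} = \sqrt{G + 10} = \sqrt{10 + G}$)
$W{\left(9 \right)} \left(-133 + E{\left(Y{\left(-1 \right)},4 \right)}\right) = \sqrt{10 + 9} \left(-133 + 0 \cdot 4\right) = \sqrt{19} \left(-133 + 0\right) = \sqrt{19} \left(-133\right) = - 133 \sqrt{19}$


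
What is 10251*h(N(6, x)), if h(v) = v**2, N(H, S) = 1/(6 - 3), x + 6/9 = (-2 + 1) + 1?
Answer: 1139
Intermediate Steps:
x = -2/3 (x = -2/3 + ((-2 + 1) + 1) = -2/3 + (-1 + 1) = -2/3 + 0 = -2/3 ≈ -0.66667)
N(H, S) = 1/3
10251*h(N(6, x)) = 10251*(1/3)**2 = 10251*(1/9) = 1139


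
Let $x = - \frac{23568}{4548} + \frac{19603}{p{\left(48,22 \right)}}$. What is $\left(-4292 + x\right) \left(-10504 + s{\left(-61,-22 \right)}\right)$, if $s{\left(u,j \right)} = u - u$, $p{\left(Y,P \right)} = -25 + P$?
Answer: $\frac{129361308232}{1137} \approx 1.1377 \cdot 10^{8}$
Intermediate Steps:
$s{\left(u,j \right)} = 0$
$x = - \frac{7435429}{1137}$ ($x = - \frac{23568}{4548} + \frac{19603}{-25 + 22} = \left(-23568\right) \frac{1}{4548} + \frac{19603}{-3} = - \frac{1964}{379} + 19603 \left(- \frac{1}{3}\right) = - \frac{1964}{379} - \frac{19603}{3} = - \frac{7435429}{1137} \approx -6539.5$)
$\left(-4292 + x\right) \left(-10504 + s{\left(-61,-22 \right)}\right) = \left(-4292 - \frac{7435429}{1137}\right) \left(-10504 + 0\right) = \left(- \frac{12315433}{1137}\right) \left(-10504\right) = \frac{129361308232}{1137}$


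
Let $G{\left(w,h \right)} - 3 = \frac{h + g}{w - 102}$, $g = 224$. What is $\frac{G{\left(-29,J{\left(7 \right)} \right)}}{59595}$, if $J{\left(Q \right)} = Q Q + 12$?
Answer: $\frac{36}{2602315} \approx 1.3834 \cdot 10^{-5}$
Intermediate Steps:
$J{\left(Q \right)} = 12 + Q^{2}$ ($J{\left(Q \right)} = Q^{2} + 12 = 12 + Q^{2}$)
$G{\left(w,h \right)} = 3 + \frac{224 + h}{-102 + w}$ ($G{\left(w,h \right)} = 3 + \frac{h + 224}{w - 102} = 3 + \frac{224 + h}{-102 + w}$)
$\frac{G{\left(-29,J{\left(7 \right)} \right)}}{59595} = \frac{\frac{1}{-102 - 29} \left(-82 + \left(12 + 7^{2}\right) + 3 \left(-29\right)\right)}{59595} = \frac{-82 + \left(12 + 49\right) - 87}{-131} \cdot \frac{1}{59595} = - \frac{-82 + 61 - 87}{131} \cdot \frac{1}{59595} = \left(- \frac{1}{131}\right) \left(-108\right) \frac{1}{59595} = \frac{108}{131} \cdot \frac{1}{59595} = \frac{36}{2602315}$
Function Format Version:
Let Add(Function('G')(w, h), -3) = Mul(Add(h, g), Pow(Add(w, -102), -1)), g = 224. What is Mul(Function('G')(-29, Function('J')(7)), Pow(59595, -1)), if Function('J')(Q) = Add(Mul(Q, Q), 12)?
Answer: Rational(36, 2602315) ≈ 1.3834e-5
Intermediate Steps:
Function('J')(Q) = Add(12, Pow(Q, 2)) (Function('J')(Q) = Add(Pow(Q, 2), 12) = Add(12, Pow(Q, 2)))
Function('G')(w, h) = Add(3, Mul(Pow(Add(-102, w), -1), Add(224, h))) (Function('G')(w, h) = Add(3, Mul(Add(h, 224), Pow(Add(w, -102), -1))) = Add(3, Mul(Add(224, h), Pow(Add(-102, w), -1))) = Add(3, Mul(Pow(Add(-102, w), -1), Add(224, h))))
Mul(Function('G')(-29, Function('J')(7)), Pow(59595, -1)) = Mul(Mul(Pow(Add(-102, -29), -1), Add(-82, Add(12, Pow(7, 2)), Mul(3, -29))), Pow(59595, -1)) = Mul(Mul(Pow(-131, -1), Add(-82, Add(12, 49), -87)), Rational(1, 59595)) = Mul(Mul(Rational(-1, 131), Add(-82, 61, -87)), Rational(1, 59595)) = Mul(Mul(Rational(-1, 131), -108), Rational(1, 59595)) = Mul(Rational(108, 131), Rational(1, 59595)) = Rational(36, 2602315)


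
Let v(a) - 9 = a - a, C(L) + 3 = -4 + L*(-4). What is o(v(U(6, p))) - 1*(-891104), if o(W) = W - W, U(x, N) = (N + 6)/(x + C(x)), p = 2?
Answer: 891104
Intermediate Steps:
C(L) = -7 - 4*L (C(L) = -3 + (-4 + L*(-4)) = -3 + (-4 - 4*L) = -7 - 4*L)
U(x, N) = (6 + N)/(-7 - 3*x) (U(x, N) = (N + 6)/(x + (-7 - 4*x)) = (6 + N)/(-7 - 3*x))
v(a) = 9 (v(a) = 9 + (a - a) = 9 + 0 = 9)
o(W) = 0
o(v(U(6, p))) - 1*(-891104) = 0 - 1*(-891104) = 0 + 891104 = 891104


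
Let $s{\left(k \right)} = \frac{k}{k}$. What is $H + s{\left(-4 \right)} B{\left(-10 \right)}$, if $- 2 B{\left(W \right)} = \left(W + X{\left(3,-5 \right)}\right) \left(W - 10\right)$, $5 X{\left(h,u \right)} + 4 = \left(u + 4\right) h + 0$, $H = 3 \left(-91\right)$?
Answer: $-387$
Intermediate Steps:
$s{\left(k \right)} = 1$
$H = -273$
$X{\left(h,u \right)} = - \frac{4}{5} + \frac{h \left(4 + u\right)}{5}$ ($X{\left(h,u \right)} = - \frac{4}{5} + \frac{\left(u + 4\right) h + 0}{5} = - \frac{4}{5} + \frac{\left(4 + u\right) h + 0}{5} = - \frac{4}{5} + \frac{h \left(4 + u\right) + 0}{5} = - \frac{4}{5} + \frac{h \left(4 + u\right)}{5}$)
$B{\left(W \right)} = - \frac{\left(-10 + W\right) \left(- \frac{7}{5} + W\right)}{2}$ ($B{\left(W \right)} = - \frac{\left(W + \left(- \frac{4}{5} + \frac{4}{5} \cdot 3 + \frac{1}{5} \cdot 3 \left(-5\right)\right)\right) \left(W - 10\right)}{2} = - \frac{\left(W - \frac{7}{5}\right) \left(-10 + W\right)}{2} = - \frac{\left(- \frac{7}{5} + W\right) \left(-10 + W\right)}{2} = - \frac{\left(-10 + W\right) \left(- \frac{7}{5} + W\right)}{2}$)
$H + s{\left(-4 \right)} B{\left(-10 \right)} = -273 + 1 \left(-7 - \frac{\left(-10\right)^{2}}{2} + \frac{57}{10} \left(-10\right)\right) = -273 + 1 \left(-7 - 50 - 57\right) = -273 + 1 \left(-114\right) = -273 - 114 = -387$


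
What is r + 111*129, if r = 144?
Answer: 14463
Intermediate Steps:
r + 111*129 = 144 + 111*129 = 144 + 14319 = 14463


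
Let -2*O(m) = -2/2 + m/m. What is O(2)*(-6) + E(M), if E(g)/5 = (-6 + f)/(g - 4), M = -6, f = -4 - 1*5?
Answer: 15/2 ≈ 7.5000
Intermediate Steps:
f = -9 (f = -4 - 5 = -9)
E(g) = -75/(-4 + g) (E(g) = 5*((-6 - 9)/(g - 4)) = 5*(-15/(-4 + g)) = -75/(-4 + g))
O(m) = 0 (O(m) = -(-2/2 + m/m)/2 = -(-2*1/2 + 1)/2 = -(-1 + 1)/2 = -1/2*0 = 0)
O(2)*(-6) + E(M) = 0*(-6) - 75/(-4 - 6) = 0 - 75/(-10) = 0 - 75*(-1/10) = 0 + 15/2 = 15/2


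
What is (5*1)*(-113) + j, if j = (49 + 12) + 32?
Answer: -472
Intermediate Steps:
j = 93 (j = 61 + 32 = 93)
(5*1)*(-113) + j = (5*1)*(-113) + 93 = 5*(-113) + 93 = -565 + 93 = -472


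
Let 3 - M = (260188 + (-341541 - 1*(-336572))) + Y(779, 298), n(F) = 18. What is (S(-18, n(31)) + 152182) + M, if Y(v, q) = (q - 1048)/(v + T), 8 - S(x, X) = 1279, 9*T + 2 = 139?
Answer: -372782695/3574 ≈ -1.0430e+5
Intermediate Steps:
T = 137/9 (T = -2/9 + (⅑)*139 = -2/9 + 139/9 = 137/9 ≈ 15.222)
S(x, X) = -1271 (S(x, X) = 8 - 1*1279 = 8 - 1279 = -1271)
Y(v, q) = (-1048 + q)/(137/9 + v) (Y(v, q) = (q - 1048)/(v + 137/9) = (-1048 + q)/(137/9 + v))
M = -912138609/3574 (M = 3 - ((260188 + (-341541 - 1*(-336572))) + 9*(-1048 + 298)/(137 + 9*779)) = 3 - ((260188 + (-341541 + 336572)) + 9*(-750)/(137 + 7011)) = 3 - ((260188 - 4969) + 9*(-750)/7148) = 3 - (255219 + 9*(1/7148)*(-750)) = 3 - (255219 - 3375/3574) = 3 - 1*912149331/3574 = 3 - 912149331/3574 = -912138609/3574 ≈ -2.5522e+5)
(S(-18, n(31)) + 152182) + M = (-1271 + 152182) - 912138609/3574 = 150911 - 912138609/3574 = -372782695/3574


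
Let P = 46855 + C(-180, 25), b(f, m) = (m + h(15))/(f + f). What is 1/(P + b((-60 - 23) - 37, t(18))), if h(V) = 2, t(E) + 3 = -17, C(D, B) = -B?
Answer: 40/1873203 ≈ 2.1354e-5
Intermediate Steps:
t(E) = -20 (t(E) = -3 - 17 = -20)
b(f, m) = (2 + m)/(2*f) (b(f, m) = (m + 2)/(f + f) = (2 + m)/((2*f)) = (2 + m)*(1/(2*f)) = (2 + m)/(2*f))
P = 46830 (P = 46855 - 1*25 = 46855 - 25 = 46830)
1/(P + b((-60 - 23) - 37, t(18))) = 1/(46830 + (2 - 20)/(2*((-60 - 23) - 37))) = 1/(46830 + (½)*(-18)/(-83 - 37)) = 1/(46830 + (½)*(-18)/(-120)) = 1/(46830 + (½)*(-1/120)*(-18)) = 1/(46830 + 3/40) = 1/(1873203/40) = 40/1873203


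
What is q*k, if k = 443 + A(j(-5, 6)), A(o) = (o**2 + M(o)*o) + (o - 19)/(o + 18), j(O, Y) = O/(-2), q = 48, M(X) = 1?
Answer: 887460/41 ≈ 21645.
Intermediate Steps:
j(O, Y) = -O/2 (j(O, Y) = O*(-1/2) = -O/2)
A(o) = o + o**2 + (-19 + o)/(18 + o) (A(o) = (o**2 + 1*o) + (o - 19)/(o + 18) = (o**2 + o) + (-19 + o)/(18 + o) = (o + o**2) + (-19 + o)/(18 + o) = o + o**2 + (-19 + o)/(18 + o))
k = 73955/164 (k = 443 + (-19 + (-1/2*(-5))**3 + 19*(-1/2*(-5)) + 19*(-1/2*(-5))**2)/(18 - 1/2*(-5)) = 443 + (-19 + (5/2)**3 + 19*(5/2) + 19*(5/2)**2)/(18 + 5/2) = 443 + (-19 + 125/8 + 95/2 + 19*(25/4))/(41/2) = 443 + 2*(-19 + 125/8 + 95/2 + 475/4)/41 = 443 + (2/41)*(1303/8) = 443 + 1303/164 = 73955/164 ≈ 450.95)
q*k = 48*(73955/164) = 887460/41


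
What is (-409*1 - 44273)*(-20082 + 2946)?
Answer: 765670752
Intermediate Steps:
(-409*1 - 44273)*(-20082 + 2946) = (-409 - 44273)*(-17136) = -44682*(-17136) = 765670752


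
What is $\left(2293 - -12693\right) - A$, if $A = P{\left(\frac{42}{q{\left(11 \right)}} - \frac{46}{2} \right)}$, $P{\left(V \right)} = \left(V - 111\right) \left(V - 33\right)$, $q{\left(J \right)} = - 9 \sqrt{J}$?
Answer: $\frac{740522}{99} - \frac{2660 \sqrt{11}}{33} \approx 7212.7$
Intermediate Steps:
$P{\left(V \right)} = \left(-111 + V\right) \left(-33 + V\right)$
$A = 6975 + \left(-23 - \frac{14 \sqrt{11}}{33}\right)^{2} + \frac{672 \sqrt{11}}{11}$ ($A = 3663 + \left(\frac{42}{\left(-9\right) \sqrt{11}} - \frac{46}{2}\right)^{2} - 144 \left(\frac{42}{\left(-9\right) \sqrt{11}} - \frac{46}{2}\right) = 3663 + \left(42 \left(- \frac{\sqrt{11}}{99}\right) - 23\right)^{2} - 144 \left(42 \left(- \frac{\sqrt{11}}{99}\right) - 23\right) = 3663 + \left(- \frac{14 \sqrt{11}}{33} - 23\right)^{2} - 144 \left(- \frac{14 \sqrt{11}}{33} - 23\right) = 3663 + \left(-23 - \frac{14 \sqrt{11}}{33}\right)^{2} - 144 \left(-23 - \frac{14 \sqrt{11}}{33}\right) = 3663 + \left(-23 - \frac{14 \sqrt{11}}{33}\right)^{2} + \left(3312 + \frac{672 \sqrt{11}}{11}\right) = 6975 + \left(-23 - \frac{14 \sqrt{11}}{33}\right)^{2} + \frac{672 \sqrt{11}}{11} \approx 7773.3$)
$\left(2293 - -12693\right) - A = \left(2293 - -12693\right) - \left(\frac{743092}{99} + \frac{2660 \sqrt{11}}{33}\right) = \left(2293 + 12693\right) - \left(\frac{743092}{99} + \frac{2660 \sqrt{11}}{33}\right) = 14986 - \left(\frac{743092}{99} + \frac{2660 \sqrt{11}}{33}\right) = \frac{740522}{99} - \frac{2660 \sqrt{11}}{33}$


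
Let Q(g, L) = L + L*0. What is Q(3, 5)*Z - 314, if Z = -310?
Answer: -1864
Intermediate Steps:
Q(g, L) = L (Q(g, L) = L + 0 = L)
Q(3, 5)*Z - 314 = 5*(-310) - 314 = -1550 - 314 = -1864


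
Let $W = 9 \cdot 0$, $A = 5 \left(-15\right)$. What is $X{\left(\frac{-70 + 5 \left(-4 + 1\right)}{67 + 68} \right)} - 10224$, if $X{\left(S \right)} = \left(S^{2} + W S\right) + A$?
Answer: $- \frac{7507682}{729} \approx -10299.0$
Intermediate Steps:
$A = -75$
$W = 0$
$X{\left(S \right)} = -75 + S^{2}$ ($X{\left(S \right)} = \left(S^{2} + 0 S\right) - 75 = \left(S^{2} + 0\right) - 75 = S^{2} - 75 = -75 + S^{2}$)
$X{\left(\frac{-70 + 5 \left(-4 + 1\right)}{67 + 68} \right)} - 10224 = \left(-75 + \left(\frac{-70 + 5 \left(-4 + 1\right)}{67 + 68}\right)^{2}\right) - 10224 = \left(-75 + \left(\frac{-70 + 5 \left(-3\right)}{135}\right)^{2}\right) - 10224 = \left(-75 + \left(\left(-70 - 15\right) \frac{1}{135}\right)^{2}\right) - 10224 = \left(-75 + \left(\left(-85\right) \frac{1}{135}\right)^{2}\right) - 10224 = \left(-75 + \left(- \frac{17}{27}\right)^{2}\right) - 10224 = \left(-75 + \frac{289}{729}\right) - 10224 = - \frac{54386}{729} - 10224 = - \frac{7507682}{729}$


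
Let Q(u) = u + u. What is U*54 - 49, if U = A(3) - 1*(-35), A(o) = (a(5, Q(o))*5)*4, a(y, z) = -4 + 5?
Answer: 2921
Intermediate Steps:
Q(u) = 2*u
a(y, z) = 1
A(o) = 20 (A(o) = (1*5)*4 = 5*4 = 20)
U = 55 (U = 20 - 1*(-35) = 20 + 35 = 55)
U*54 - 49 = 55*54 - 49 = 2970 - 49 = 2921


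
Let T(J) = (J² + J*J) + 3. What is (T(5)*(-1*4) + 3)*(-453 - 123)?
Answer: 120384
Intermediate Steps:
T(J) = 3 + 2*J² (T(J) = (J² + J²) + 3 = 2*J² + 3 = 3 + 2*J²)
(T(5)*(-1*4) + 3)*(-453 - 123) = ((3 + 2*5²)*(-1*4) + 3)*(-453 - 123) = ((3 + 2*25)*(-4) + 3)*(-576) = ((3 + 50)*(-4) + 3)*(-576) = (53*(-4) + 3)*(-576) = (-212 + 3)*(-576) = -209*(-576) = 120384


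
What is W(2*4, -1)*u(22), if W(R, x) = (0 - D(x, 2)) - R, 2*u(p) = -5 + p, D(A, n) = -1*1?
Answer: -119/2 ≈ -59.500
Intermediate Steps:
D(A, n) = -1
u(p) = -5/2 + p/2 (u(p) = (-5 + p)/2 = -5/2 + p/2)
W(R, x) = 1 - R (W(R, x) = (0 - 1*(-1)) - R = (0 + 1) - R = 1 - R)
W(2*4, -1)*u(22) = (1 - 2*4)*(-5/2 + (1/2)*22) = (1 - 1*8)*(-5/2 + 11) = (1 - 8)*(17/2) = -7*17/2 = -119/2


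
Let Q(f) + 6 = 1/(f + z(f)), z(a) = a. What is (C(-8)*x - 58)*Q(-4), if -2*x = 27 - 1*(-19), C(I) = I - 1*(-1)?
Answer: -5047/8 ≈ -630.88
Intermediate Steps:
C(I) = 1 + I (C(I) = I + 1 = 1 + I)
x = -23 (x = -(27 - 1*(-19))/2 = -(27 + 19)/2 = -1/2*46 = -23)
Q(f) = -6 + 1/(2*f) (Q(f) = -6 + 1/(f + f) = -6 + 1/(2*f))
(C(-8)*x - 58)*Q(-4) = ((1 - 8)*(-23) - 58)*(-6 + (1/2)/(-4)) = (-7*(-23) - 58)*(-6 + (1/2)*(-1/4)) = (161 - 58)*(-6 - 1/8) = 103*(-49/8) = -5047/8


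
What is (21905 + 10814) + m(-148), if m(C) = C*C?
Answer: 54623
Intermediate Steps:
m(C) = C²
(21905 + 10814) + m(-148) = (21905 + 10814) + (-148)² = 32719 + 21904 = 54623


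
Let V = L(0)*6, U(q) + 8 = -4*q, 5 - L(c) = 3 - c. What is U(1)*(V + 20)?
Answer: -384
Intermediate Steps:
L(c) = 2 + c (L(c) = 5 - (3 - c) = 5 + (-3 + c) = 2 + c)
U(q) = -8 - 4*q
V = 12 (V = (2 + 0)*6 = 2*6 = 12)
U(1)*(V + 20) = (-8 - 4*1)*(12 + 20) = (-8 - 4)*32 = -12*32 = -384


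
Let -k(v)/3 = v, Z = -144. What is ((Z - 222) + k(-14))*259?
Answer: -83916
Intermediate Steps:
k(v) = -3*v
((Z - 222) + k(-14))*259 = ((-144 - 222) - 3*(-14))*259 = (-366 + 42)*259 = -324*259 = -83916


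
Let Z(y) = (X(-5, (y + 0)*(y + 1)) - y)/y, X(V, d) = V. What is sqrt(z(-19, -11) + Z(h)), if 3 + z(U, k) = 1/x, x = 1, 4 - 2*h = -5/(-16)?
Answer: I*sqrt(19883)/59 ≈ 2.3899*I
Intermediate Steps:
h = 59/32 (h = 2 - (-5)/(2*(-16)) = 2 - (-5)*(-1)/(2*16) = 2 - 1/2*5/16 = 2 - 5/32 = 59/32 ≈ 1.8438)
z(U, k) = -2 (z(U, k) = -3 + 1/1 = -3 + 1 = -2)
Z(y) = (-5 - y)/y
sqrt(z(-19, -11) + Z(h)) = sqrt(-2 + (-5 - 1*59/32)/(59/32)) = sqrt(-2 + 32*(-5 - 59/32)/59) = sqrt(-2 + (32/59)*(-219/32)) = sqrt(-2 - 219/59) = sqrt(-337/59) = I*sqrt(19883)/59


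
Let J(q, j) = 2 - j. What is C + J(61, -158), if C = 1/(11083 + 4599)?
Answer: 2509121/15682 ≈ 160.00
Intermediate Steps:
C = 1/15682 ≈ 6.3767e-5
C + J(61, -158) = 1/15682 + (2 - 1*(-158)) = 1/15682 + (2 + 158) = 1/15682 + 160 = 2509121/15682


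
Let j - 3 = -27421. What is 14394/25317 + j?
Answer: -231375704/8439 ≈ -27417.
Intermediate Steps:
j = -27418 (j = 3 - 27421 = -27418)
14394/25317 + j = 14394/25317 - 27418 = 14394*(1/25317) - 27418 = 4798/8439 - 27418 = -231375704/8439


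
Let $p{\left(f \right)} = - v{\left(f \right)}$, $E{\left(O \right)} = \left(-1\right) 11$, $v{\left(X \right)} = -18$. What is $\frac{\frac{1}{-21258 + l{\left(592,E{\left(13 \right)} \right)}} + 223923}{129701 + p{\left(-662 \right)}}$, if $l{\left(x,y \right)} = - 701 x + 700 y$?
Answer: $\frac{99410615849}{57588750050} \approx 1.7262$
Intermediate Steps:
$E{\left(O \right)} = -11$
$p{\left(f \right)} = 18$ ($p{\left(f \right)} = \left(-1\right) \left(-18\right) = 18$)
$\frac{\frac{1}{-21258 + l{\left(592,E{\left(13 \right)} \right)}} + 223923}{129701 + p{\left(-662 \right)}} = \frac{\frac{1}{-21258 + \left(\left(-701\right) 592 + 700 \left(-11\right)\right)} + 223923}{129701 + 18} = \frac{\frac{1}{-21258 - 422692} + 223923}{129719} = \left(\frac{1}{-21258 - 422692} + 223923\right) \frac{1}{129719} = \left(\frac{1}{-443950} + 223923\right) \frac{1}{129719} = \left(- \frac{1}{443950} + 223923\right) \frac{1}{129719} = \frac{99410615849}{443950} \cdot \frac{1}{129719} = \frac{99410615849}{57588750050}$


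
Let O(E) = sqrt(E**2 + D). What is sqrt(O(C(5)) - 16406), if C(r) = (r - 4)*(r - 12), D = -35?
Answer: sqrt(-16406 + sqrt(14)) ≈ 128.07*I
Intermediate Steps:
C(r) = (-12 + r)*(-4 + r) (C(r) = (-4 + r)*(-12 + r) = (-12 + r)*(-4 + r))
O(E) = sqrt(-35 + E**2) (O(E) = sqrt(E**2 - 35) = sqrt(-35 + E**2))
sqrt(O(C(5)) - 16406) = sqrt(sqrt(-35 + (48 + 5**2 - 16*5)**2) - 16406) = sqrt(sqrt(-35 + (48 + 25 - 80)**2) - 16406) = sqrt(sqrt(-35 + (-7)**2) - 16406) = sqrt(sqrt(-35 + 49) - 16406) = sqrt(sqrt(14) - 16406) = sqrt(-16406 + sqrt(14))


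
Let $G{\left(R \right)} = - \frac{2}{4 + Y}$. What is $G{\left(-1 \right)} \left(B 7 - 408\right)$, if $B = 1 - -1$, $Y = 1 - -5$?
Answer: $\frac{394}{5} \approx 78.8$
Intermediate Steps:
$Y = 6$ ($Y = 1 + 5 = 6$)
$B = 2$ ($B = 1 + 1 = 2$)
$G{\left(R \right)} = - \frac{1}{5}$ ($G{\left(R \right)} = - \frac{2}{4 + 6} = - \frac{2}{10} = \left(-2\right) \frac{1}{10} = - \frac{1}{5}$)
$G{\left(-1 \right)} \left(B 7 - 408\right) = - \frac{2 \cdot 7 - 408}{5} = - \frac{14 - 408}{5} = \left(- \frac{1}{5}\right) \left(-394\right) = \frac{394}{5}$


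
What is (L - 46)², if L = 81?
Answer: 1225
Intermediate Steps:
(L - 46)² = (81 - 46)² = 35² = 1225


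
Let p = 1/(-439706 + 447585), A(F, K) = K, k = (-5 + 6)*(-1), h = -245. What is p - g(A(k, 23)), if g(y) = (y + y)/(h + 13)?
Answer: 181333/913964 ≈ 0.19840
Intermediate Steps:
k = -1 (k = 1*(-1) = -1)
g(y) = -y/116 (g(y) = (y + y)/(-245 + 13) = (2*y)/(-232) = (2*y)*(-1/232) = -y/116)
p = 1/7879 ≈ 0.00012692
p - g(A(k, 23)) = 1/7879 - (-1)*23/116 = 1/7879 - 1*(-23/116) = 1/7879 + 23/116 = 181333/913964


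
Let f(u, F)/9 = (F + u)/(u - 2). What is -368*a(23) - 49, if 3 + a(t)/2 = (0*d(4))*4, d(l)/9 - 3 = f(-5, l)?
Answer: 2159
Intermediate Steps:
f(u, F) = 9*(F + u)/(-2 + u) (f(u, F) = 9*((F + u)/(u - 2)) = 9*((F + u)/(-2 + u)) = 9*(F + u)/(-2 + u))
d(l) = 594/7 - 81*l/7 (d(l) = 27 + 9*(9*(l - 5)/(-2 - 5)) = 27 + 9*(9*(-5 + l)/(-7)) = 27 + 9*(9*(-⅐)*(-5 + l)) = 27 + 9*(45/7 - 9*l/7) = 27 + (405/7 - 81*l/7) = 594/7 - 81*l/7)
a(t) = -6 (a(t) = -6 + 2*((0*(594/7 - 81/7*4))*4) = -6 + 2*((0*(594/7 - 324/7))*4) = -6 + 2*((0*(270/7))*4) = -6 + 2*(0*4) = -6 + 2*0 = -6 + 0 = -6)
-368*a(23) - 49 = -368*(-6) - 49 = 2208 - 49 = 2159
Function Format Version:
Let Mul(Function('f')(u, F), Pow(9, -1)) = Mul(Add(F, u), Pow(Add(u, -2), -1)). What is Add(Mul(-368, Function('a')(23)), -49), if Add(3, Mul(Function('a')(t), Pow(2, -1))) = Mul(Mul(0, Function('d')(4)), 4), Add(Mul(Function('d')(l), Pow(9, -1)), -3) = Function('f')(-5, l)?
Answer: 2159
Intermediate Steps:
Function('f')(u, F) = Mul(9, Pow(Add(-2, u), -1), Add(F, u)) (Function('f')(u, F) = Mul(9, Mul(Add(F, u), Pow(Add(u, -2), -1))) = Mul(9, Mul(Add(F, u), Pow(Add(-2, u), -1))) = Mul(9, Mul(Pow(Add(-2, u), -1), Add(F, u))) = Mul(9, Pow(Add(-2, u), -1), Add(F, u)))
Function('d')(l) = Add(Rational(594, 7), Mul(Rational(-81, 7), l)) (Function('d')(l) = Add(27, Mul(9, Mul(9, Pow(Add(-2, -5), -1), Add(l, -5)))) = Add(27, Mul(9, Mul(9, Pow(-7, -1), Add(-5, l)))) = Add(27, Mul(9, Mul(9, Rational(-1, 7), Add(-5, l)))) = Add(27, Mul(9, Add(Rational(45, 7), Mul(Rational(-9, 7), l)))) = Add(27, Add(Rational(405, 7), Mul(Rational(-81, 7), l))) = Add(Rational(594, 7), Mul(Rational(-81, 7), l)))
Function('a')(t) = -6 (Function('a')(t) = Add(-6, Mul(2, Mul(Mul(0, Add(Rational(594, 7), Mul(Rational(-81, 7), 4))), 4))) = Add(-6, Mul(2, Mul(Mul(0, Add(Rational(594, 7), Rational(-324, 7))), 4))) = Add(-6, Mul(2, Mul(Mul(0, Rational(270, 7)), 4))) = Add(-6, Mul(2, Mul(0, 4))) = Add(-6, Mul(2, 0)) = Add(-6, 0) = -6)
Add(Mul(-368, Function('a')(23)), -49) = Add(Mul(-368, -6), -49) = Add(2208, -49) = 2159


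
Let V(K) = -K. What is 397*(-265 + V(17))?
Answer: -111954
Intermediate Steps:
V(K) = -K
397*(-265 + V(17)) = 397*(-265 - 1*17) = 397*(-265 - 17) = 397*(-282) = -111954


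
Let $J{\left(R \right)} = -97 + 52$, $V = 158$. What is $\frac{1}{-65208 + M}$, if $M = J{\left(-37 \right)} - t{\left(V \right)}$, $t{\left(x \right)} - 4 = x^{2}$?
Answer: $- \frac{1}{90221} \approx -1.1084 \cdot 10^{-5}$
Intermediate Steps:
$t{\left(x \right)} = 4 + x^{2}$
$J{\left(R \right)} = -45$
$M = -25013$ ($M = -45 - \left(4 + 158^{2}\right) = -45 - \left(4 + 24964\right) = -45 - 24968 = -25013$)
$\frac{1}{-65208 + M} = \frac{1}{-65208 - 25013} = \frac{1}{-90221} = - \frac{1}{90221}$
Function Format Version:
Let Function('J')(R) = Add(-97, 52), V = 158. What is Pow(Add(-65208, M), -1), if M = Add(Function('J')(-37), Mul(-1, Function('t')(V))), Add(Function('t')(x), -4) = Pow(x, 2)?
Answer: Rational(-1, 90221) ≈ -1.1084e-5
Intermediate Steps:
Function('t')(x) = Add(4, Pow(x, 2))
Function('J')(R) = -45
M = -25013 (M = Add(-45, Mul(-1, Add(4, Pow(158, 2)))) = Add(-45, Mul(-1, Add(4, 24964))) = Add(-45, Mul(-1, 24968)) = Add(-45, -24968) = -25013)
Pow(Add(-65208, M), -1) = Pow(Add(-65208, -25013), -1) = Pow(-90221, -1) = Rational(-1, 90221)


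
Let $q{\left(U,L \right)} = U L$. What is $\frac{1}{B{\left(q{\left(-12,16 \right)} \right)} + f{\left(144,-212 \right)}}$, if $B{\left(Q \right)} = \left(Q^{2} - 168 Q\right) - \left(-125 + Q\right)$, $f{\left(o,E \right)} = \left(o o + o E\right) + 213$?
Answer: $\frac{1}{59858} \approx 1.6706 \cdot 10^{-5}$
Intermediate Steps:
$q{\left(U,L \right)} = L U$
$f{\left(o,E \right)} = 213 + o^{2} + E o$ ($f{\left(o,E \right)} = \left(o^{2} + E o\right) + 213 = 213 + o^{2} + E o$)
$B{\left(Q \right)} = 125 + Q^{2} - 169 Q$
$\frac{1}{B{\left(q{\left(-12,16 \right)} \right)} + f{\left(144,-212 \right)}} = \frac{1}{\left(125 + \left(16 \left(-12\right)\right)^{2} - 169 \cdot 16 \left(-12\right)\right) + \left(213 + 144^{2} - 30528\right)} = \frac{1}{\left(125 + \left(-192\right)^{2} - -32448\right) + \left(213 + 20736 - 30528\right)} = \frac{1}{\left(125 + 36864 + 32448\right) - 9579} = \frac{1}{69437 - 9579} = \frac{1}{59858}$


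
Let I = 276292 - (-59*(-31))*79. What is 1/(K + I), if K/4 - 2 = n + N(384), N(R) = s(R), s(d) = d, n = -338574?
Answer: -1/1220951 ≈ -8.1903e-7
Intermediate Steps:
N(R) = R
I = 131801 (I = 276292 - 1829*79 = 276292 - 1*144491 = 276292 - 144491 = 131801)
K = -1352752 (K = 8 + 4*(-338574 + 384) = 8 + 4*(-338190) = 8 - 1352760 = -1352752)
1/(K + I) = 1/(-1352752 + 131801) = 1/(-1220951) = -1/1220951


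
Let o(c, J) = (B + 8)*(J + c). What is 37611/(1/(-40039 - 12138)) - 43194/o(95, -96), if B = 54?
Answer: -60835281960/31 ≈ -1.9624e+9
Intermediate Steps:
o(c, J) = 62*J + 62*c (o(c, J) = (54 + 8)*(J + c) = 62*(J + c) = 62*J + 62*c)
37611/(1/(-40039 - 12138)) - 43194/o(95, -96) = 37611/(1/(-40039 - 12138)) - 43194/(62*(-96) + 62*95) = 37611/(1/(-52177)) - 43194/(-5952 + 5890) = 37611/(-1/52177) - 43194/(-62) = 37611*(-52177) - 43194*(-1/62) = -1962429147 + 21597/31 = -60835281960/31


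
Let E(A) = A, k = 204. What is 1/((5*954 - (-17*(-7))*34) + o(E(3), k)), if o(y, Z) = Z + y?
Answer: 1/931 ≈ 0.0010741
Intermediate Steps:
1/((5*954 - (-17*(-7))*34) + o(E(3), k)) = 1/((5*954 - (-17*(-7))*34) + (204 + 3)) = 1/((4770 - 119*34) + 207) = 1/((4770 - 1*4046) + 207) = 1/((4770 - 4046) + 207) = 1/(724 + 207) = 1/931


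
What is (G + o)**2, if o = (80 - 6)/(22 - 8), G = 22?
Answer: 36481/49 ≈ 744.51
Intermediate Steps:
o = 37/7 (o = 74/14 = 74*(1/14) = 37/7 ≈ 5.2857)
(G + o)**2 = (22 + 37/7)**2 = (191/7)**2 = 36481/49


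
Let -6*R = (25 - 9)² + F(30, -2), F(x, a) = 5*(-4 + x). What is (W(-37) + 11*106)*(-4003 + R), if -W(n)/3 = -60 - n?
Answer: -15069470/3 ≈ -5.0232e+6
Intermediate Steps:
W(n) = 180 + 3*n (W(n) = -3*(-60 - n) = 180 + 3*n)
F(x, a) = -20 + 5*x
R = -193/3 (R = -((25 - 9)² + (-20 + 5*30))/6 = -(16² + (-20 + 150))/6 = -(256 + 130)/6 = -⅙*386 = -193/3 ≈ -64.333)
(W(-37) + 11*106)*(-4003 + R) = ((180 + 3*(-37)) + 11*106)*(-4003 - 193/3) = ((180 - 111) + 1166)*(-12202/3) = (69 + 1166)*(-12202/3) = 1235*(-12202/3) = -15069470/3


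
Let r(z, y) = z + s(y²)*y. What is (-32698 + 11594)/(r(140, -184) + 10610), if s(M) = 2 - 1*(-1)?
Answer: -10552/5099 ≈ -2.0694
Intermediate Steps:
s(M) = 3 (s(M) = 2 + 1 = 3)
r(z, y) = z + 3*y
(-32698 + 11594)/(r(140, -184) + 10610) = (-32698 + 11594)/((140 + 3*(-184)) + 10610) = -21104/((140 - 552) + 10610) = -21104/(-412 + 10610) = -21104/10198 = -21104*1/10198 = -10552/5099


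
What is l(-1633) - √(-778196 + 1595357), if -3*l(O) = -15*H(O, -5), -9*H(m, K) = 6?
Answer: -10/3 - √817161 ≈ -907.30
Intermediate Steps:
H(m, K) = -⅔ (H(m, K) = -⅑*6 = -⅔)
l(O) = -10/3 (l(O) = -(-5)*(-2)/3 = -⅓*10 = -10/3)
l(-1633) - √(-778196 + 1595357) = -10/3 - √(-778196 + 1595357) = -10/3 - √817161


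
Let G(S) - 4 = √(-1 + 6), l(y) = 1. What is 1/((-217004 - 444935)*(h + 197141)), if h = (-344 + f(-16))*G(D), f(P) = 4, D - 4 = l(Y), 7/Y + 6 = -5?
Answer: -195781/25371871631242379 - 340*√5/25371871631242379 ≈ -7.7464e-12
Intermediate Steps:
Y = -7/11 (Y = 7/(-6 - 5) = 7/(-11) = 7*(-1/11) = -7/11 ≈ -0.63636)
D = 5 (D = 4 + 1 = 5)
G(S) = 4 + √5 (G(S) = 4 + √(-1 + 6) = 4 + √5)
h = -1360 - 340*√5 (h = (-344 + 4)*(4 + √5) = -340*(4 + √5) = -1360 - 340*√5 ≈ -2120.3)
1/((-217004 - 444935)*(h + 197141)) = 1/((-217004 - 444935)*((-1360 - 340*√5) + 197141)) = 1/(-661939*(195781 - 340*√5)) = 1/(-129595079359 + 225059260*√5)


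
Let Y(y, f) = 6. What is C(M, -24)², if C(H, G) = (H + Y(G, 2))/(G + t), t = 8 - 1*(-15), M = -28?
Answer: 484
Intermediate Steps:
t = 23 (t = 8 + 15 = 23)
C(H, G) = (6 + H)/(23 + G) (C(H, G) = (H + 6)/(G + 23) = (6 + H)/(23 + G))
C(M, -24)² = ((6 - 28)/(23 - 24))² = (-22/(-1))² = (-1*(-22))² = 22² = 484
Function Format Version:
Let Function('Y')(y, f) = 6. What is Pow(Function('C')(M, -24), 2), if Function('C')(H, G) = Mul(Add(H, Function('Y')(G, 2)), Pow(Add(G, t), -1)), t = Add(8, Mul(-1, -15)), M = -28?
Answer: 484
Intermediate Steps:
t = 23 (t = Add(8, 15) = 23)
Function('C')(H, G) = Mul(Pow(Add(23, G), -1), Add(6, H)) (Function('C')(H, G) = Mul(Add(H, 6), Pow(Add(G, 23), -1)) = Mul(Add(6, H), Pow(Add(23, G), -1)) = Mul(Pow(Add(23, G), -1), Add(6, H)))
Pow(Function('C')(M, -24), 2) = Pow(Mul(Pow(Add(23, -24), -1), Add(6, -28)), 2) = Pow(Mul(Pow(-1, -1), -22), 2) = Pow(Mul(-1, -22), 2) = Pow(22, 2) = 484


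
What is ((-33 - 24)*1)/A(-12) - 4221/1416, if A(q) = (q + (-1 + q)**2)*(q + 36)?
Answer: -55505/18526 ≈ -2.9961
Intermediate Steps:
A(q) = (36 + q)*(q + (-1 + q)**2) (A(q) = (q + (-1 + q)**2)*(36 + q) = (36 + q)*(q + (-1 + q)**2))
((-33 - 24)*1)/A(-12) - 4221/1416 = ((-33 - 24)*1)/(36 + (-12)**3 - 35*(-12) + 35*(-12)**2) - 4221/1416 = (-57*1)/(36 - 1728 + 420 + 35*144) - 4221*1/1416 = -57/(36 - 1728 + 420 + 5040) - 1407/472 = -57/3768 - 1407/472 = -57*1/3768 - 1407/472 = -19/1256 - 1407/472 = -55505/18526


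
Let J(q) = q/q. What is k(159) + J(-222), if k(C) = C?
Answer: 160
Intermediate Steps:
J(q) = 1
k(159) + J(-222) = 159 + 1 = 160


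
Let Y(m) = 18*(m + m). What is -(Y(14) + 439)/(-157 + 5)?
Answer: 943/152 ≈ 6.2039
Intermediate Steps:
Y(m) = 36*m (Y(m) = 18*(2*m) = 36*m)
-(Y(14) + 439)/(-157 + 5) = -(36*14 + 439)/(-157 + 5) = -(504 + 439)/(-152) = -943*(-1)/152 = -1*(-943/152) = 943/152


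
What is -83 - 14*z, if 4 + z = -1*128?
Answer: 1765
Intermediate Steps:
z = -132 (z = -4 - 1*128 = -4 - 128 = -132)
-83 - 14*z = -83 - 14*(-132) = -83 + 1848 = 1765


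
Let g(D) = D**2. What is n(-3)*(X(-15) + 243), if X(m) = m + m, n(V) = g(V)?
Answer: 1917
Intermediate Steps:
n(V) = V**2
X(m) = 2*m
n(-3)*(X(-15) + 243) = (-3)**2*(2*(-15) + 243) = 9*(-30 + 243) = 9*213 = 1917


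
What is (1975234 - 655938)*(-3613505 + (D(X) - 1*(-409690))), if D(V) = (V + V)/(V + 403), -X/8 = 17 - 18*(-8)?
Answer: -3740697179595904/885 ≈ -4.2268e+12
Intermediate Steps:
X = -1288 (X = -8*(17 - 18*(-8)) = -8*(17 + 144) = -8*161 = -1288)
D(V) = 2*V/(403 + V) (D(V) = (2*V)/(403 + V) = 2*V/(403 + V))
(1975234 - 655938)*(-3613505 + (D(X) - 1*(-409690))) = (1975234 - 655938)*(-3613505 + (2*(-1288)/(403 - 1288) - 1*(-409690))) = 1319296*(-3613505 + (2*(-1288)/(-885) + 409690)) = 1319296*(-3613505 + (2*(-1288)*(-1/885) + 409690)) = 1319296*(-3613505 + (2576/885 + 409690)) = 1319296*(-3613505 + 362578226/885) = 1319296*(-2835373699/885) = -3740697179595904/885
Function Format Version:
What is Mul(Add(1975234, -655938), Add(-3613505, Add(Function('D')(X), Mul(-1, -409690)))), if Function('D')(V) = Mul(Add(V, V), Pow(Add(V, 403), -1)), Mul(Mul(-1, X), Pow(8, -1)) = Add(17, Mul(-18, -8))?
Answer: Rational(-3740697179595904, 885) ≈ -4.2268e+12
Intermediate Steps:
X = -1288 (X = Mul(-8, Add(17, Mul(-18, -8))) = Mul(-8, Add(17, 144)) = Mul(-8, 161) = -1288)
Function('D')(V) = Mul(2, V, Pow(Add(403, V), -1)) (Function('D')(V) = Mul(Mul(2, V), Pow(Add(403, V), -1)) = Mul(2, V, Pow(Add(403, V), -1)))
Mul(Add(1975234, -655938), Add(-3613505, Add(Function('D')(X), Mul(-1, -409690)))) = Mul(Add(1975234, -655938), Add(-3613505, Add(Mul(2, -1288, Pow(Add(403, -1288), -1)), Mul(-1, -409690)))) = Mul(1319296, Add(-3613505, Add(Mul(2, -1288, Pow(-885, -1)), 409690))) = Mul(1319296, Add(-3613505, Add(Mul(2, -1288, Rational(-1, 885)), 409690))) = Mul(1319296, Add(-3613505, Add(Rational(2576, 885), 409690))) = Mul(1319296, Add(-3613505, Rational(362578226, 885))) = Mul(1319296, Rational(-2835373699, 885)) = Rational(-3740697179595904, 885)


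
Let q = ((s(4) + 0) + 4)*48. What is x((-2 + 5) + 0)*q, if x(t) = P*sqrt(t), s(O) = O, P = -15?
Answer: -5760*sqrt(3) ≈ -9976.6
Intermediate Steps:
x(t) = -15*sqrt(t)
q = 384 (q = ((4 + 0) + 4)*48 = (4 + 4)*48 = 8*48 = 384)
x((-2 + 5) + 0)*q = -15*sqrt((-2 + 5) + 0)*384 = -15*sqrt(3 + 0)*384 = -15*sqrt(3)*384 = -5760*sqrt(3)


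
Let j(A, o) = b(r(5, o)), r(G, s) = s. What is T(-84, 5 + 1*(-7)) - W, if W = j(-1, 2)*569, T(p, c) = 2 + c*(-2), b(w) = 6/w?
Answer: -1701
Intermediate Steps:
j(A, o) = 6/o
T(p, c) = 2 - 2*c
W = 1707 (W = (6/2)*569 = (6*(1/2))*569 = 3*569 = 1707)
T(-84, 5 + 1*(-7)) - W = (2 - 2*(5 + 1*(-7))) - 1*1707 = (2 - 2*(5 - 7)) - 1707 = (2 - 2*(-2)) - 1707 = (2 + 4) - 1707 = 6 - 1707 = -1701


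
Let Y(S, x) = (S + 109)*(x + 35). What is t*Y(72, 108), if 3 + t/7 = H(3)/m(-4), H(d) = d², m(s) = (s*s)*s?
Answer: -36417381/64 ≈ -5.6902e+5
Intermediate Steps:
m(s) = s³ (m(s) = s²*s = s³)
Y(S, x) = (35 + x)*(109 + S) (Y(S, x) = (109 + S)*(35 + x) = (35 + x)*(109 + S))
t = -1407/64 (t = -21 + 7*(3²/((-4)³)) = -21 + 7*(9/(-64)) = -21 + 7*(9*(-1/64)) = -21 + 7*(-9/64) = -21 - 63/64 = -1407/64 ≈ -21.984)
t*Y(72, 108) = -1407*(3815 + 35*72 + 109*108 + 72*108)/64 = -1407*(3815 + 2520 + 11772 + 7776)/64 = -1407/64*25883 = -36417381/64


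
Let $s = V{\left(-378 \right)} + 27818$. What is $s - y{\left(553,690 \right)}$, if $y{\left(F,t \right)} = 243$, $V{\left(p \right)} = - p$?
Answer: $27953$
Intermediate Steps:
$s = 28196$ ($s = \left(-1\right) \left(-378\right) + 27818 = 378 + 27818 = 28196$)
$s - y{\left(553,690 \right)} = 28196 - 243 = 27953$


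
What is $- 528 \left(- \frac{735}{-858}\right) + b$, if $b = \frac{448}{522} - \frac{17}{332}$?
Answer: $- \frac{508604657}{1126476} \approx -451.5$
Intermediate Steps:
$b = \frac{69931}{86652}$ ($b = 448 \cdot \frac{1}{522} - \frac{17}{332} = \frac{224}{261} - \frac{17}{332} = \frac{69931}{86652} \approx 0.80703$)
$- 528 \left(- \frac{735}{-858}\right) + b = - 528 \left(- \frac{735}{-858}\right) + \frac{69931}{86652} = - 528 \left(\left(-735\right) \left(- \frac{1}{858}\right)\right) + \frac{69931}{86652} = \left(-528\right) \frac{245}{286} + \frac{69931}{86652} = - \frac{5880}{13} + \frac{69931}{86652} = - \frac{508604657}{1126476}$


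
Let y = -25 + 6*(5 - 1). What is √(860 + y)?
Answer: √859 ≈ 29.309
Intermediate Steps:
y = -1 (y = -25 + 6*4 = -25 + 24 = -1)
√(860 + y) = √(860 - 1) = √859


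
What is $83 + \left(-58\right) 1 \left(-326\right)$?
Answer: $18991$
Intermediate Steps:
$83 + \left(-58\right) 1 \left(-326\right) = 83 - -18908 = 83 + 18908 = 18991$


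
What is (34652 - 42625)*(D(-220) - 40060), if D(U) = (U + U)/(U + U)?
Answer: 319390407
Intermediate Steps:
D(U) = 1 (D(U) = (2*U)/((2*U)) = (2*U)*(1/(2*U)) = 1)
(34652 - 42625)*(D(-220) - 40060) = (34652 - 42625)*(1 - 40060) = -7973*(-40059) = 319390407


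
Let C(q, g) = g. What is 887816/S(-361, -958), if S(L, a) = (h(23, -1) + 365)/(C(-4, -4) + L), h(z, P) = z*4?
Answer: -324052840/457 ≈ -7.0909e+5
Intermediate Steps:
h(z, P) = 4*z
S(L, a) = 457/(-4 + L) (S(L, a) = (4*23 + 365)/(-4 + L) = (92 + 365)/(-4 + L) = 457/(-4 + L))
887816/S(-361, -958) = 887816/((457/(-4 - 361))) = 887816/((457/(-365))) = 887816/((457*(-1/365))) = 887816/(-457/365) = 887816*(-365/457) = -324052840/457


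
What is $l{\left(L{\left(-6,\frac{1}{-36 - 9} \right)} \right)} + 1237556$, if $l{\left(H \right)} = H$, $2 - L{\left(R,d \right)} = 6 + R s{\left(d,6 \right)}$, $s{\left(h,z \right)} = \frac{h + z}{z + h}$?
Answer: $1237558$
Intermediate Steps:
$s{\left(h,z \right)} = 1$ ($s{\left(h,z \right)} = \frac{h + z}{h + z} = 1$)
$L{\left(R,d \right)} = -4 - R$ ($L{\left(R,d \right)} = 2 - \left(6 + R 1\right) = 2 - \left(6 + R\right) = -4 - R$)
$l{\left(L{\left(-6,\frac{1}{-36 - 9} \right)} \right)} + 1237556 = \left(-4 - -6\right) + 1237556 = \left(-4 + 6\right) + 1237556 = 2 + 1237556 = 1237558$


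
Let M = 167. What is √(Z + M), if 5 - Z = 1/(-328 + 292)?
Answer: √6193/6 ≈ 13.116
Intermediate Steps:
Z = 181/36 (Z = 5 - 1/(-328 + 292) = 5 - 1/(-36) = 5 - 1*(-1/36) = 5 + 1/36 = 181/36 ≈ 5.0278)
√(Z + M) = √(181/36 + 167) = √(6193/36) = √6193/6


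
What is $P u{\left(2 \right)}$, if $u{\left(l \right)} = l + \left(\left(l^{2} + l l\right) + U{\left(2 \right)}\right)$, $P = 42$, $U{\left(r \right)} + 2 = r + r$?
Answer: $504$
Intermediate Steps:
$U{\left(r \right)} = -2 + 2 r$ ($U{\left(r \right)} = -2 + \left(r + r\right) = -2 + 2 r$)
$u{\left(l \right)} = 2 + l + 2 l^{2}$ ($u{\left(l \right)} = l + \left(\left(l^{2} + l l\right) + \left(-2 + 2 \cdot 2\right)\right) = l + \left(\left(l^{2} + l^{2}\right) + \left(-2 + 4\right)\right) = l + \left(2 l^{2} + 2\right) = l + \left(2 + 2 l^{2}\right) = 2 + l + 2 l^{2}$)
$P u{\left(2 \right)} = 42 \left(2 + 2 + 2 \cdot 2^{2}\right) = 42 \left(2 + 2 + 2 \cdot 4\right) = 42 \left(2 + 2 + 8\right) = 42 \cdot 12 = 504$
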